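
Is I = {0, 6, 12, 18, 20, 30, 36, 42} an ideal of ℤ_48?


Check ideal conditions for I = {0, 6, 12, 18, 20, 30, 36, 42} in ℤ_48:
(1) I is an additive subgroup? No
(2) For r ∈ ℤ_48 and a ∈ I: r·a ∈ I? No  [counterexample: r=2, a=12, r·a mod 48 = 24 ∉ I]

No, I is not an ideal of ℤ_48


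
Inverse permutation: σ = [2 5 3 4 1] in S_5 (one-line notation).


To find σ⁻¹, swap domain and range:
σ(1) = 2 → σ⁻¹(2) = 1
σ(2) = 5 → σ⁻¹(5) = 2
σ(3) = 3 → σ⁻¹(3) = 3
σ(4) = 4 → σ⁻¹(4) = 4
σ(5) = 1 → σ⁻¹(1) = 5

σ⁻¹ = [5 1 3 4 2]


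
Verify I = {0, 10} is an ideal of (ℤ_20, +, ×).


Check ideal conditions for I = {0, 10} in ℤ_20:
(1) I is an additive subgroup? Yes
(2) For r ∈ ℤ_20 and a ∈ I: r·a ∈ I? Yes

Yes, I is an ideal of ℤ_20


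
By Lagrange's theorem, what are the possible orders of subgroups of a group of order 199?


Lagrange's theorem: |H| divides |G|
|G| = 199
Divisors of 199: 1, 199

Possible subgroup orders: {1, 199}


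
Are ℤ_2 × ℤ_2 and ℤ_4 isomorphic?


Comparing ℤ_2 × ℤ_2 and ℤ_4:
gcd(2,2) = 2 ≠ 1. Max element order in ℤ_2×ℤ_2 is lcm(2,2) = 2 < 4, so it has no element of order 4

No, ℤ_2 × ℤ_2 ≇ ℤ_4


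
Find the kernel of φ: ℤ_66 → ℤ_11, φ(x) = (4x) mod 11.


Kernel = preimage of identity
ker(φ) = {x ∈ ℤ_66 : 4x ≡ 0 (mod 11)}. Since 11 | 66, φ is well-defined. The kernel is the cyclic subgroup ⟨11⟩ of ℤ_66 (order 6), i.e. {0, 11, 22, 33, 44, 55}

ker(φ) = {0, 11, 22, 33, 44, 55}


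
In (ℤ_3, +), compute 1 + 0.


Operation: addition mod 3
1 + 0 = (a + b) mod 3 with a = 1, b = 0

1 + 0 = 1


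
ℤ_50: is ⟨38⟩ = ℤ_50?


g generates ℤ_n iff gcd(g, n) = 1
gcd(38, 50) = 2
Since gcd = 2 ≠ 1, ⟨38⟩ has order 25 < 50, so 38 is not a generator.

No, 38 does not generate ℤ_50


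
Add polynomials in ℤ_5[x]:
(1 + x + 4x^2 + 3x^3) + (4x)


Add coefficients mod 5:
x^0: 1 + 0 = 1 (mod 5)
x^1: 1 + 4 = 0 (mod 5)
x^2: 4 + 0 = 4 (mod 5)
x^3: 3 + 0 = 3 (mod 5)
Result: 1 + 4x^2 + 3x^3

f + g = 1 + 4x^2 + 3x^3


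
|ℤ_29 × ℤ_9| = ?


|A × B| = |A| · |B|
|ℤ_29 × ℤ_9| = 29 × 9 = 261

|ℤ_29 × ℤ_9| = 261


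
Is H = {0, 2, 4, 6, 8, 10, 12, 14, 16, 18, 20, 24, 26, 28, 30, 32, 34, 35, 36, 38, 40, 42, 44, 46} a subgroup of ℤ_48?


Subgroup test for H = {0, 2, 4, 6, 8, 10, 12, 14, 16, 18, 20, 24, 26, 28, 30, 32, 34, 35, 36, 38, 40, 42, 44, 46} in (ℤ_48, +):
(1) 0 ∈ H? Yes
(2) Closure: for all a,b ∈ H, (a+b) mod 48 ∈ H? No  [counterexample: 2 + 20 = 22 ∉ H]
(3) Inverses: for all a ∈ H, -a mod 48 ∈ H? No

No, H is not a subgroup of ℤ_48


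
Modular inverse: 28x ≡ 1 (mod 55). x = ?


Use the extended Euclidean algorithm to write 1 = 28·s + 55·t; then s mod 55 is the inverse.
Euclidean algorithm:
  28 = 0·55 + 28
  55 = 1·28 + 27
  28 = 1·27 + 1
  27 = 27·1 + 0
gcd(28,55) = 1
Back-substitution gives: 28·(2) + 55·(-1) = 1
So 28⁻¹ ≡ 2 ≡ 2 (mod 55)
Check: 28 × 2 = 56 ≡ 1 (mod 55) ✓

28⁻¹ ≡ 2 (mod 55)


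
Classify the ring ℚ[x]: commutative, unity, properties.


Polynomial ring over ℚ (an integral domain) is a commutative integral domain with unity 1
Commutative: Yes
Integral domain: Yes
Has unity: Yes

ℚ[x]: Commutative=Yes, Unity=Yes


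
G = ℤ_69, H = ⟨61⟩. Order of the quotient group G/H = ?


|⟨61⟩| = n / gcd(61, 69) = 69 / 1 = 69
H is normal (ℤ_69 is abelian).
|G/H| = |G| / |H| = 69 / 69 = 1

|G/H| = 1


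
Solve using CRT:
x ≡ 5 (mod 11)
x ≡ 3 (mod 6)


m₁ = 11, m₂ = 6, gcd = 1, so CRT applies. M = m₁·m₂ = 66
Let M₁ = M/m₁ = 6, M₂ = M/m₂ = 11
Find y₁ ≡ M₁⁻¹ (mod m₁): 6⁻¹ ≡ 2 (mod 11)
Find y₂ ≡ M₂⁻¹ (mod m₂): 11⁻¹ ≡ 5 (mod 6)
x = a₁·M₁·y₁ + a₂·M₂·y₂ = 5·6·2 + 3·11·5 = 225
Reduce mod 66: x ≡ 27
Check: 27 mod 11 = 5 ✓, 27 mod 6 = 3 ✓

x ≡ 27 (mod 66)


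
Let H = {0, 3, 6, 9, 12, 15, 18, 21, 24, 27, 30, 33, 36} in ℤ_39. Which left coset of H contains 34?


34 + H = {34 + h (mod 39) : h ∈ H}
34+0=34, 34+3=37, 34+6=1, 34+9=4, 34+12=7, 34+15=10, 34+18=13, 34+21=16, 34+24=19, 34+27=22, 34+30=25, 34+33=28, 34+36=31
34 + H = {1, 4, 7, 10, 13, 16, 19, 22, 25, 28, 31, 34, 37} = 1 + H

34 + H = {1, 4, 7, 10, 13, 16, 19, 22, 25, 28, 31, 34, 37}


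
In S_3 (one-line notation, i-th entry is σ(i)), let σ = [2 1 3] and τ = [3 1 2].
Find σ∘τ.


σ∘τ: apply τ first, then σ
1 →τ 3 →σ 3
2 →τ 1 →σ 2
3 →τ 2 →σ 1

σ∘τ = [3 2 1]


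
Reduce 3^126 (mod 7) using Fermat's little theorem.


Fermat's little theorem: if p is prime and gcd(a,p)=1, then a^(p-1) ≡ 1 (mod p)
p = 7 is prime, gcd(3,7) = 1
Reduce exponent: 126 mod 6 = 0
So 3^126 ≡ 3^0 (mod 7)
3^0 = 1

3^126 ≡ 1 (mod 7)


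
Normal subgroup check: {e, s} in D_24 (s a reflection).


H = {e, s} in D_24 (s a reflection)
r·s·r⁻¹ = sr⁻² ≠ s for n ≥ 3, so {e, s} is not closed under conjugation

No, not a normal subgroup


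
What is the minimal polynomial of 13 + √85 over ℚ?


Let α = 13 + √85. Then α - 13 = √85, so (α - 13)² = 85, giving α² - 26α + 84 = 0. Degree 2 and α ∉ ℚ, so this is the minimal polynomial.

Minimal polynomial: x² - 26x + 84


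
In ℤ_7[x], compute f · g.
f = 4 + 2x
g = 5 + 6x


Expand and collect like terms; reduce coefficients mod 7:
x^0: 4·5 = 20 ≡ 6 (mod 7)
x^1: 4·6 + 2·5 = 34 ≡ 6 (mod 7)
x^2: 2·6 = 12 ≡ 5 (mod 7)
Result: 6 + 6x + 5x^2

f · g = 6 + 6x + 5x^2


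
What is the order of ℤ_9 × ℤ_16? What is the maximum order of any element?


|ℤ_9 × ℤ_16| = 9 × 16 = 144
Max element order = lcm(9,16) = 144
Cyclic? Yes (gcd=1)

|ℤ_9×ℤ_16| = 144, max element order = 144


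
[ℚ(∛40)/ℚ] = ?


∛40 has minimal polynomial x³ - 40 (irreducible over ℚ since 40 is not a perfect cube)

[ℚ(∛40)/ℚ] = 3


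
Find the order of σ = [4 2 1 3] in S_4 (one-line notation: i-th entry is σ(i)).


Cycle decomposition: (1 4 3)
Cycle lengths: 3
Order = lcm(3) = 3

ord(σ) = 3


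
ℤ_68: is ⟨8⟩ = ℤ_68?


g generates ℤ_n iff gcd(g, n) = 1
gcd(8, 68) = 4
Since gcd = 4 ≠ 1, ⟨8⟩ has order 17 < 68, so 8 is not a generator.

No, 8 does not generate ℤ_68


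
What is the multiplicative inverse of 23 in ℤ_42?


Use the extended Euclidean algorithm to write 1 = 23·s + 42·t; then s mod 42 is the inverse.
Euclidean algorithm:
  23 = 0·42 + 23
  42 = 1·23 + 19
  23 = 1·19 + 4
  19 = 4·4 + 3
  4 = 1·3 + 1
  3 = 3·1 + 0
gcd(23,42) = 1
Back-substitution gives: 23·(11) + 42·(-6) = 1
So 23⁻¹ ≡ 11 ≡ 11 (mod 42)
Check: 23 × 11 = 253 ≡ 1 (mod 42) ✓

23⁻¹ ≡ 11 (mod 42)


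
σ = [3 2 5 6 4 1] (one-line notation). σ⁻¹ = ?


To find σ⁻¹, swap domain and range:
σ(1) = 3 → σ⁻¹(3) = 1
σ(2) = 2 → σ⁻¹(2) = 2
σ(3) = 5 → σ⁻¹(5) = 3
σ(4) = 6 → σ⁻¹(6) = 4
σ(5) = 4 → σ⁻¹(4) = 5
σ(6) = 1 → σ⁻¹(1) = 6

σ⁻¹ = [6 2 1 5 3 4]


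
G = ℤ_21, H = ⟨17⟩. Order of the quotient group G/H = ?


|⟨17⟩| = n / gcd(17, 21) = 21 / 1 = 21
H is normal (ℤ_21 is abelian).
|G/H| = |G| / |H| = 21 / 21 = 1

|G/H| = 1


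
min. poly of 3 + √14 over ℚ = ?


Let α = 3 + √14. Then α - 3 = √14, so (α - 3)² = 14, giving α² - 6α - 5 = 0. Degree 2 and α ∉ ℚ, so this is the minimal polynomial.

Minimal polynomial: x² - 6x - 5


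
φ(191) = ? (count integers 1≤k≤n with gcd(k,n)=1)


Factor n: 191 = 191
φ(n) = n · ∏(1 - 1/p) over distinct primes p | n
φ(191) = 191 · (1 - 1/191) = 190

φ(191) = 190


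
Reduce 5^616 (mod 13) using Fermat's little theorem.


Fermat's little theorem: if p is prime and gcd(a,p)=1, then a^(p-1) ≡ 1 (mod p)
p = 13 is prime, gcd(5,13) = 1
Reduce exponent: 616 mod 12 = 4
So 5^616 ≡ 5^4 (mod 13)
5^4 mod 13 = 1

5^616 ≡ 1 (mod 13)


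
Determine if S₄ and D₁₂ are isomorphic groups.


Comparing S₄ and D₁₂:
S₄ has trivial center; D₁₂ has center {e, r⁶}

No, S₄ ≇ D₁₂


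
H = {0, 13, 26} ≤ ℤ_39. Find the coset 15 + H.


15 + H = {15 + h (mod 39) : h ∈ H}
15+0=15, 15+13=28, 15+26=2
15 + H = {2, 15, 28} = 2 + H

15 + H = {2, 15, 28}


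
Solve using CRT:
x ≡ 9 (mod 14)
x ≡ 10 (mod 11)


m₁ = 14, m₂ = 11, gcd = 1, so CRT applies. M = m₁·m₂ = 154
Let M₁ = M/m₁ = 11, M₂ = M/m₂ = 14
Find y₁ ≡ M₁⁻¹ (mod m₁): 11⁻¹ ≡ 9 (mod 14)
Find y₂ ≡ M₂⁻¹ (mod m₂): 14⁻¹ ≡ 4 (mod 11)
x = a₁·M₁·y₁ + a₂·M₂·y₂ = 9·11·9 + 10·14·4 = 1451
Reduce mod 154: x ≡ 65
Check: 65 mod 14 = 9 ✓, 65 mod 11 = 10 ✓

x ≡ 65 (mod 154)


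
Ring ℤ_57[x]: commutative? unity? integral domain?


ℤ_57 has zero divisors (3·19 ≡ 0), and these lift to constant zero divisors in ℤ_57[x]; so not an integral domain
Commutative: Yes
Integral domain: No
Has unity: Yes

ℤ_57[x]: Commutative=Yes, Unity=Yes


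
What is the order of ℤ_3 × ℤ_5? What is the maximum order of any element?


|ℤ_3 × ℤ_5| = 3 × 5 = 15
Max element order = lcm(3,5) = 15
Cyclic? Yes (gcd=1)

|ℤ_3×ℤ_5| = 15, max element order = 15


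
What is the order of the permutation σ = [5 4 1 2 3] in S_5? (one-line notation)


Cycle decomposition: (1 5 3) (2 4)
Cycle lengths: 3, 2
Order = lcm(3, 2) = 6

ord(σ) = 6


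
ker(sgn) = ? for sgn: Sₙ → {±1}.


Kernel = preimage of identity
ker(sgn) = even permutations = Aₙ

ker(sgn) = Aₙ


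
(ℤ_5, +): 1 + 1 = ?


Operation: addition mod 5
1 + 1 = (a + b) mod 5 with a = 1, b = 1

1 + 1 = 2


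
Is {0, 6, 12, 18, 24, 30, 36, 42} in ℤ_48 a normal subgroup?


H = {0, 6, 12, 18, 24, 30, 36, 42} in ℤ_48
ℤ_48 is abelian; every subgroup of an abelian group is normal

Yes, normal subgroup


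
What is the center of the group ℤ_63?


Z(G) = {g ∈ G | gx = xg for all x ∈ G}
ℤ_63 is abelian, so Z(G) = G

Z(ℤ_63) = ℤ_63


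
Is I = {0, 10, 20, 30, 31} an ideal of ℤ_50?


Check ideal conditions for I = {0, 10, 20, 30, 31} in ℤ_50:
(1) I is an additive subgroup? No
(2) For r ∈ ℤ_50 and a ∈ I: r·a ∈ I? No  [counterexample: r=2, a=20, r·a mod 50 = 40 ∉ I]

No, I is not an ideal of ℤ_50


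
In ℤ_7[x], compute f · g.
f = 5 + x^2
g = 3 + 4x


Expand and collect like terms; reduce coefficients mod 7:
x^0: 5·3 = 15 ≡ 1 (mod 7)
x^1: 5·4 + 0·3 = 20 ≡ 6 (mod 7)
x^2: 0·4 + 1·3 = 3 ≡ 3 (mod 7)
x^3: 1·4 = 4 ≡ 4 (mod 7)
Result: 1 + 6x + 3x^2 + 4x^3

f · g = 1 + 6x + 3x^2 + 4x^3


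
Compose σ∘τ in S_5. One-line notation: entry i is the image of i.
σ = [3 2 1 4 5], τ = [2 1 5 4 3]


σ∘τ: apply τ first, then σ
1 →τ 2 →σ 2
2 →τ 1 →σ 3
3 →τ 5 →σ 5
4 →τ 4 →σ 4
5 →τ 3 →σ 1

σ∘τ = [2 3 5 4 1]


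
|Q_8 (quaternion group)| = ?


Q_8 = {±1, ±i, ±j, ±k}
|Q_8| = 8

|Q_8 (quaternion group)| = 8


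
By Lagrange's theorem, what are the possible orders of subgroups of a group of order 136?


Lagrange's theorem: |H| divides |G|
|G| = 136
Divisors of 136: 1, 2, 4, 8, 17, 34, 68, 136

Possible subgroup orders: {1, 2, 4, 8, 17, 34, 68, 136}


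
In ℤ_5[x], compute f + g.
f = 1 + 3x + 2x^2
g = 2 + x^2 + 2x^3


Add coefficients mod 5:
x^0: 1 + 2 = 3 (mod 5)
x^1: 3 + 0 = 3 (mod 5)
x^2: 2 + 1 = 3 (mod 5)
x^3: 0 + 2 = 2 (mod 5)
Result: 3 + 3x + 3x^2 + 2x^3

f + g = 3 + 3x + 3x^2 + 2x^3


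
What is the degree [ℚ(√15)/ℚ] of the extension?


√15 has minimal polynomial x² - 15 (irreducible over ℚ since 15 is squarefree)

[ℚ(√15)/ℚ] = 2


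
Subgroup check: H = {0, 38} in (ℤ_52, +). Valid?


Subgroup test for H = {0, 38} in (ℤ_52, +):
(1) 0 ∈ H? Yes
(2) Closure: for all a,b ∈ H, (a+b) mod 52 ∈ H? No  [counterexample: 38 + 38 = 24 ∉ H]
(3) Inverses: for all a ∈ H, -a mod 52 ∈ H? No

No, H is not a subgroup of ℤ_52


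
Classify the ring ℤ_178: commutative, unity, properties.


ℤ_178 is a commutative ring with unity 1; 178 = 2×89 is composite, so 2·89 ≡ 0 gives zero divisors (not an integral domain)
Commutative: Yes
Integral domain: No
Has unity: Yes

ℤ_178: Commutative=Yes, Unity=Yes


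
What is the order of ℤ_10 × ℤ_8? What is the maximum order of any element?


|ℤ_10 × ℤ_8| = 10 × 8 = 80
Max element order = lcm(10,8) = 40
Cyclic? No (gcd=2)

|ℤ_10×ℤ_8| = 80, max element order = 40


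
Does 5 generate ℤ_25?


g generates ℤ_n iff gcd(g, n) = 1
gcd(5, 25) = 5
Since gcd = 5 ≠ 1, ⟨5⟩ has order 5 < 25, so 5 is not a generator.

No, 5 does not generate ℤ_25


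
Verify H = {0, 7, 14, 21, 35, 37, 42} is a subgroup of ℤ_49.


Subgroup test for H = {0, 7, 14, 21, 35, 37, 42} in (ℤ_49, +):
(1) 0 ∈ H? Yes
(2) Closure: for all a,b ∈ H, (a+b) mod 49 ∈ H? No  [counterexample: 7 + 21 = 28 ∉ H]
(3) Inverses: for all a ∈ H, -a mod 49 ∈ H? No

No, H is not a subgroup of ℤ_49


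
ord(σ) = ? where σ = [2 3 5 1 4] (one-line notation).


Cycle decomposition: (1 2 3 5 4)
Cycle lengths: 5
Order = lcm(5) = 5

ord(σ) = 5


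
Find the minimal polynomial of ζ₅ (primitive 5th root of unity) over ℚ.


ζ₅ is a root of Φ₅(x) = x⁴ + x³ + x² + x + 1, irreducible over ℚ

Minimal polynomial: x⁴ + x³ + x² + x + 1


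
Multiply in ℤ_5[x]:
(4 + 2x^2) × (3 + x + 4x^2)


Expand and collect like terms; reduce coefficients mod 5:
x^0: 4·3 = 12 ≡ 2 (mod 5)
x^1: 4·1 + 0·3 = 4 ≡ 4 (mod 5)
x^2: 4·4 + 0·1 + 2·3 = 22 ≡ 2 (mod 5)
x^3: 0·4 + 2·1 = 2 ≡ 2 (mod 5)
x^4: 2·4 = 8 ≡ 3 (mod 5)
Result: 2 + 4x + 2x^2 + 2x^3 + 3x^4

f · g = 2 + 4x + 2x^2 + 2x^3 + 3x^4


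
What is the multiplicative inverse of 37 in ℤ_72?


Use the extended Euclidean algorithm to write 1 = 37·s + 72·t; then s mod 72 is the inverse.
Euclidean algorithm:
  37 = 0·72 + 37
  72 = 1·37 + 35
  37 = 1·35 + 2
  35 = 17·2 + 1
  2 = 2·1 + 0
gcd(37,72) = 1
Back-substitution gives: 37·(-35) + 72·(18) = 1
So 37⁻¹ ≡ -35 ≡ 37 (mod 72)
Check: 37 × 37 = 1369 ≡ 1 (mod 72) ✓

37⁻¹ ≡ 37 (mod 72)


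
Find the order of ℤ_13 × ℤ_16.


|A × B| = |A| · |B|
|ℤ_13 × ℤ_16| = 13 × 16 = 208

|ℤ_13 × ℤ_16| = 208


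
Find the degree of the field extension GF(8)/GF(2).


GF(8) = GF(2^3), so the extension degree is 3

[GF(8)/GF(2)] = 3


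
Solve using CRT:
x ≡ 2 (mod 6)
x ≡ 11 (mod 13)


m₁ = 6, m₂ = 13, gcd = 1, so CRT applies. M = m₁·m₂ = 78
Let M₁ = M/m₁ = 13, M₂ = M/m₂ = 6
Find y₁ ≡ M₁⁻¹ (mod m₁): 13⁻¹ ≡ 1 (mod 6)
Find y₂ ≡ M₂⁻¹ (mod m₂): 6⁻¹ ≡ 11 (mod 13)
x = a₁·M₁·y₁ + a₂·M₂·y₂ = 2·13·1 + 11·6·11 = 752
Reduce mod 78: x ≡ 50
Check: 50 mod 6 = 2 ✓, 50 mod 13 = 11 ✓

x ≡ 50 (mod 78)


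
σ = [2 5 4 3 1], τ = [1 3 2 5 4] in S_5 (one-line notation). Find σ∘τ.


σ∘τ: apply τ first, then σ
1 →τ 1 →σ 2
2 →τ 3 →σ 4
3 →τ 2 →σ 5
4 →τ 5 →σ 1
5 →τ 4 →σ 3

σ∘τ = [2 4 5 1 3]


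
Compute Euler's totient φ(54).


Factor n: 54 = 2 × 3^3
φ(n) = n · ∏(1 - 1/p) over distinct primes p | n
φ(54) = 54 · (1 - 1/2) · (1 - 1/3) = 18

φ(54) = 18


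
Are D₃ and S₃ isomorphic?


Comparing D₃ and S₃:
Both are the unique non-abelian group of order 6

Yes, D₃ ≅ S₃


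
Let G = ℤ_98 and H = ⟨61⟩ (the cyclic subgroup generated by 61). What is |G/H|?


|⟨61⟩| = n / gcd(61, 98) = 98 / 1 = 98
H is normal (ℤ_98 is abelian).
|G/H| = |G| / |H| = 98 / 98 = 1

|G/H| = 1


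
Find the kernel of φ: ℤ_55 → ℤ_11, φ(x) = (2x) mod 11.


Kernel = preimage of identity
ker(φ) = {x ∈ ℤ_55 : 2x ≡ 0 (mod 11)}. Since 11 | 55, φ is well-defined. The kernel is the cyclic subgroup ⟨11⟩ of ℤ_55 (order 5), i.e. {0, 11, 22, 33, 44}

ker(φ) = {0, 11, 22, 33, 44}


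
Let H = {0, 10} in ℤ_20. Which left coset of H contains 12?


12 + H = {12 + h (mod 20) : h ∈ H}
12+0=12, 12+10=2
12 + H = {2, 12} = 2 + H

12 + H = {2, 12}


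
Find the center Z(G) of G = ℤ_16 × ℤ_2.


Z(G) = {g ∈ G | gx = xg for all x ∈ G}
Direct product of abelian groups is abelian, so Z(G) = G

Z(ℤ_16 × ℤ_2) = ℤ_16 × ℤ_2


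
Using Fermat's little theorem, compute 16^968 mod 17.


Fermat's little theorem: if p is prime and gcd(a,p)=1, then a^(p-1) ≡ 1 (mod p)
p = 17 is prime, gcd(16,17) = 1
Reduce exponent: 968 mod 16 = 8
So 16^968 ≡ 16^8 (mod 17)
16^8 mod 17 = 1

16^968 ≡ 1 (mod 17)


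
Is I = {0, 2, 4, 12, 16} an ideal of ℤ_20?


Check ideal conditions for I = {0, 2, 4, 12, 16} in ℤ_20:
(1) I is an additive subgroup? No
(2) For r ∈ ℤ_20 and a ∈ I: r·a ∈ I? No  [counterexample: r=2, a=4, r·a mod 20 = 8 ∉ I]

No, I is not an ideal of ℤ_20


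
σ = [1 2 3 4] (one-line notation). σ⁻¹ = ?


To find σ⁻¹, swap domain and range:
σ(1) = 1 → σ⁻¹(1) = 1
σ(2) = 2 → σ⁻¹(2) = 2
σ(3) = 3 → σ⁻¹(3) = 3
σ(4) = 4 → σ⁻¹(4) = 4

σ⁻¹ = [1 2 3 4]


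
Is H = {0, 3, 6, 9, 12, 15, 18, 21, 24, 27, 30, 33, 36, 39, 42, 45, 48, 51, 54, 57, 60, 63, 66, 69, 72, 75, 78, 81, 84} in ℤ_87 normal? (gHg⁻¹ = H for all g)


H = {0, 3, 6, 9, 12, 15, 18, 21, 24, 27, 30, 33, 36, 39, 42, 45, 48, 51, 54, 57, 60, 63, 66, 69, 72, 75, 78, 81, 84} in ℤ_87
ℤ_87 is abelian; every subgroup of an abelian group is normal

Yes, normal subgroup


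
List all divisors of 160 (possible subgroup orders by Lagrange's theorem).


Lagrange's theorem: |H| divides |G|
|G| = 160
Divisors of 160: 1, 2, 4, 5, 8, 10, 16, 20, 32, 40, 80, 160

Possible subgroup orders: {1, 2, 4, 5, 8, 10, 16, 20, 32, 40, 80, 160}


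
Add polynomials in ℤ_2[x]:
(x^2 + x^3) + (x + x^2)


Add coefficients mod 2:
x^0: 0 + 0 = 0 (mod 2)
x^1: 0 + 1 = 1 (mod 2)
x^2: 1 + 1 = 0 (mod 2)
x^3: 1 + 0 = 1 (mod 2)
Result: x + x^3

f + g = x + x^3


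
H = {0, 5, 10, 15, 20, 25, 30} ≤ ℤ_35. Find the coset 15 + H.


15 + H = {15 + h (mod 35) : h ∈ H}
15+0=15, 15+5=20, 15+10=25, 15+15=30, 15+20=0, 15+25=5, 15+30=10
15 + H = {0, 5, 10, 15, 20, 25, 30} = 0 + H

15 + H = {0, 5, 10, 15, 20, 25, 30}


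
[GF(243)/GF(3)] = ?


GF(243) = GF(3^5), so the extension degree is 5

[GF(243)/GF(3)] = 5


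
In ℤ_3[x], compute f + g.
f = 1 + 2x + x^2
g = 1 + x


Add coefficients mod 3:
x^0: 1 + 1 = 2 (mod 3)
x^1: 2 + 1 = 0 (mod 3)
x^2: 1 + 0 = 1 (mod 3)
Result: 2 + x^2

f + g = 2 + x^2


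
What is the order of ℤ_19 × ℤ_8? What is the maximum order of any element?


|ℤ_19 × ℤ_8| = 19 × 8 = 152
Max element order = lcm(19,8) = 152
Cyclic? Yes (gcd=1)

|ℤ_19×ℤ_8| = 152, max element order = 152


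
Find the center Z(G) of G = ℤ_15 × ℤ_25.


Z(G) = {g ∈ G | gx = xg for all x ∈ G}
Direct product of abelian groups is abelian, so Z(G) = G

Z(ℤ_15 × ℤ_25) = ℤ_15 × ℤ_25


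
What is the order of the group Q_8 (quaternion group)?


Q_8 = {±1, ±i, ±j, ±k}
|Q_8| = 8

|Q_8 (quaternion group)| = 8


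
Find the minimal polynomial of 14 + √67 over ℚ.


Let α = 14 + √67. Then α - 14 = √67, so (α - 14)² = 67, giving α² - 28α + 129 = 0. Degree 2 and α ∉ ℚ, so this is the minimal polynomial.

Minimal polynomial: x² - 28x + 129


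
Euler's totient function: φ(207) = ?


Factor n: 207 = 3^2 × 23
φ(n) = n · ∏(1 - 1/p) over distinct primes p | n
φ(207) = 207 · (1 - 1/3) · (1 - 1/23) = 132

φ(207) = 132


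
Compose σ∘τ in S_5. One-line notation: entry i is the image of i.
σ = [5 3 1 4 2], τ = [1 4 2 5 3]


σ∘τ: apply τ first, then σ
1 →τ 1 →σ 5
2 →τ 4 →σ 4
3 →τ 2 →σ 3
4 →τ 5 →σ 2
5 →τ 3 →σ 1

σ∘τ = [5 4 3 2 1]


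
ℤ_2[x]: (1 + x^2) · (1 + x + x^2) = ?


Expand and collect like terms; reduce coefficients mod 2:
x^0: 1·1 = 1 ≡ 1 (mod 2)
x^1: 1·1 + 0·1 = 1 ≡ 1 (mod 2)
x^2: 1·1 + 0·1 + 1·1 = 2 ≡ 0 (mod 2)
x^3: 0·1 + 1·1 = 1 ≡ 1 (mod 2)
x^4: 1·1 = 1 ≡ 1 (mod 2)
Result: 1 + x + x^3 + x^4

f · g = 1 + x + x^3 + x^4


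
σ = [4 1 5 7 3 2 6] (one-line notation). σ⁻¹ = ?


To find σ⁻¹, swap domain and range:
σ(1) = 4 → σ⁻¹(4) = 1
σ(2) = 1 → σ⁻¹(1) = 2
σ(3) = 5 → σ⁻¹(5) = 3
σ(4) = 7 → σ⁻¹(7) = 4
σ(5) = 3 → σ⁻¹(3) = 5
σ(6) = 2 → σ⁻¹(2) = 6
σ(7) = 6 → σ⁻¹(6) = 7

σ⁻¹ = [2 6 5 1 3 7 4]


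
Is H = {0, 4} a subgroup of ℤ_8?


Subgroup test for H = {0, 4} in (ℤ_8, +):
(1) 0 ∈ H? Yes
(2) Closure: for all a,b ∈ H, (a+b) mod 8 ∈ H? Yes
(3) Inverses: for all a ∈ H, -a mod 8 ∈ H? Yes

Yes, H is a subgroup of ℤ_8


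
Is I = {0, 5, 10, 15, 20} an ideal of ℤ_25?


Check ideal conditions for I = {0, 5, 10, 15, 20} in ℤ_25:
(1) I is an additive subgroup? Yes
(2) For r ∈ ℤ_25 and a ∈ I: r·a ∈ I? Yes

Yes, I is an ideal of ℤ_25


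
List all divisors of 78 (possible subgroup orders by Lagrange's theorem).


Lagrange's theorem: |H| divides |G|
|G| = 78
Divisors of 78: 1, 2, 3, 6, 13, 26, 39, 78

Possible subgroup orders: {1, 2, 3, 6, 13, 26, 39, 78}


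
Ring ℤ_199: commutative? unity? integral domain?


ℤ_199 is a commutative ring with unity 1; 199 is prime, so ℤ_199 is a field (hence an integral domain)
Commutative: Yes
Integral domain: Yes
Has unity: Yes

ℤ_199: Commutative=Yes, Unity=Yes


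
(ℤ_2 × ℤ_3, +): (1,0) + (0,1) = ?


Operation: componentwise addition mod (2, 3)
(1,0) + (0,1) = ((a₁+b₁) mod 2, (a₂+b₂) mod 3) with a = (1,0), b = (0,1)

(1,0) + (0,1) = (1,1)


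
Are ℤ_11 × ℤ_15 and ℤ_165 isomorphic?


Comparing ℤ_11 × ℤ_15 and ℤ_165:
gcd(11,15) = 1, so ℤ_11 × ℤ_15 ≅ ℤ_165 (CRT)

Yes, ℤ_11 × ℤ_15 ≅ ℤ_165


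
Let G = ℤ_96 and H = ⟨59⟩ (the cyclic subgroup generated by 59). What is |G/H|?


|⟨59⟩| = n / gcd(59, 96) = 96 / 1 = 96
H is normal (ℤ_96 is abelian).
|G/H| = |G| / |H| = 96 / 96 = 1

|G/H| = 1


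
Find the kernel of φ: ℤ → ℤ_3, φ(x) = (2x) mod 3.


Kernel = preimage of identity
ker(φ) = {x ∈ ℤ : 2x ≡ 0 (mod 3)}. gcd(2,3) = 1, so 2x ≡ 0 (mod 3) ⟺ x ≡ 0 (mod 3/1 = 3). Hence ker(φ) = 3ℤ

ker(φ) = 3ℤ


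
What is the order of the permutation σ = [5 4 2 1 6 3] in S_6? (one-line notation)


Cycle decomposition: (1 5 6 3 2 4)
Cycle lengths: 6
Order = lcm(6) = 6

ord(σ) = 6


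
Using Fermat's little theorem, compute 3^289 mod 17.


Fermat's little theorem: if p is prime and gcd(a,p)=1, then a^(p-1) ≡ 1 (mod p)
p = 17 is prime, gcd(3,17) = 1
Reduce exponent: 289 mod 16 = 1
So 3^289 ≡ 3^1 (mod 17)
3^1 mod 17 = 3

3^289 ≡ 3 (mod 17)


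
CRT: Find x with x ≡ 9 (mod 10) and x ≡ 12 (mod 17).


m₁ = 10, m₂ = 17, gcd = 1, so CRT applies. M = m₁·m₂ = 170
Let M₁ = M/m₁ = 17, M₂ = M/m₂ = 10
Find y₁ ≡ M₁⁻¹ (mod m₁): 17⁻¹ ≡ 3 (mod 10)
Find y₂ ≡ M₂⁻¹ (mod m₂): 10⁻¹ ≡ 12 (mod 17)
x = a₁·M₁·y₁ + a₂·M₂·y₂ = 9·17·3 + 12·10·12 = 1899
Reduce mod 170: x ≡ 29
Check: 29 mod 10 = 9 ✓, 29 mod 17 = 12 ✓

x ≡ 29 (mod 170)


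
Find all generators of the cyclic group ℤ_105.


g generates ℤ_n iff gcd(g,n) = 1
Prime factors of 105: 3, 5, 7
Generators are g ∈ {1,...,104} not divisible by any of these primes.
Generators: {1, 2, 4, 8, 11, 13, 16, 17, 19, 22, 23, 26, 29, 31, 32, 34, 37, 38, 41, 43, 44, 46, 47, 52, 53, 58, 59, 61, 62, 64, 67, 68, 71, 73, 74, 76, 79, 82, 83, 86, 88, 89, 92, 94, 97, 101, 103, 104}
Number of generators = φ(105) = 48

Generators of ℤ_105 = {1, 2, 4, 8, 11, 13, 16, 17, 19, 22, 23, 26, 29, 31, 32, 34, 37, 38, 41, 43, 44, 46, 47, 52, 53, 58, 59, 61, 62, 64, 67, 68, 71, 73, 74, 76, 79, 82, 83, 86, 88, 89, 92, 94, 97, 101, 103, 104}


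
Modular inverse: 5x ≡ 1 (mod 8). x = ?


Use the extended Euclidean algorithm to write 1 = 5·s + 8·t; then s mod 8 is the inverse.
Euclidean algorithm:
  5 = 0·8 + 5
  8 = 1·5 + 3
  5 = 1·3 + 2
  3 = 1·2 + 1
  2 = 2·1 + 0
gcd(5,8) = 1
Back-substitution gives: 5·(-3) + 8·(2) = 1
So 5⁻¹ ≡ -3 ≡ 5 (mod 8)
Check: 5 × 5 = 25 ≡ 1 (mod 8) ✓

5⁻¹ ≡ 5 (mod 8)


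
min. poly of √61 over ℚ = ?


√61 satisfies x² - 61 = 0, irreducible over ℚ since 61 is squarefree

Minimal polynomial: x² - 61


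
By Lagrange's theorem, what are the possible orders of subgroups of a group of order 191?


Lagrange's theorem: |H| divides |G|
|G| = 191
Divisors of 191: 1, 191

Possible subgroup orders: {1, 191}


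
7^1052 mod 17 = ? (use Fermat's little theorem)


Fermat's little theorem: if p is prime and gcd(a,p)=1, then a^(p-1) ≡ 1 (mod p)
p = 17 is prime, gcd(7,17) = 1
Reduce exponent: 1052 mod 16 = 12
So 7^1052 ≡ 7^12 (mod 17)
7^12 mod 17 = 13

7^1052 ≡ 13 (mod 17)


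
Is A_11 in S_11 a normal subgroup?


H = A_11 in S_11
A_11 has index 2 in S_11, and every subgroup of index 2 is normal

Yes, normal subgroup


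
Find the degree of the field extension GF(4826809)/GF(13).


GF(4826809) = GF(13^6), so the extension degree is 6

[GF(4826809)/GF(13)] = 6


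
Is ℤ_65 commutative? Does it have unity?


ℤ_65 is a commutative ring with unity 1; 65 = 5×13 is composite, so 5·13 ≡ 0 gives zero divisors (not an integral domain)
Commutative: Yes
Integral domain: No
Has unity: Yes

ℤ_65: Commutative=Yes, Unity=Yes


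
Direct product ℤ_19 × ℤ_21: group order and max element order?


|ℤ_19 × ℤ_21| = 19 × 21 = 399
Max element order = lcm(19,21) = 399
Cyclic? Yes (gcd=1)

|ℤ_19×ℤ_21| = 399, max element order = 399


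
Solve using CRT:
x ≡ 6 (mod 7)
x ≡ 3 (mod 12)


m₁ = 7, m₂ = 12, gcd = 1, so CRT applies. M = m₁·m₂ = 84
Let M₁ = M/m₁ = 12, M₂ = M/m₂ = 7
Find y₁ ≡ M₁⁻¹ (mod m₁): 12⁻¹ ≡ 3 (mod 7)
Find y₂ ≡ M₂⁻¹ (mod m₂): 7⁻¹ ≡ 7 (mod 12)
x = a₁·M₁·y₁ + a₂·M₂·y₂ = 6·12·3 + 3·7·7 = 363
Reduce mod 84: x ≡ 27
Check: 27 mod 7 = 6 ✓, 27 mod 12 = 3 ✓

x ≡ 27 (mod 84)


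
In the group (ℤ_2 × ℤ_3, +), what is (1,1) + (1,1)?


Operation: componentwise addition mod (2, 3)
(1,1) + (1,1) = ((a₁+b₁) mod 2, (a₂+b₂) mod 3) with a = (1,1), b = (1,1)

(1,1) + (1,1) = (0,2)


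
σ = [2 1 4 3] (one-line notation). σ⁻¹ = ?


To find σ⁻¹, swap domain and range:
σ(1) = 2 → σ⁻¹(2) = 1
σ(2) = 1 → σ⁻¹(1) = 2
σ(3) = 4 → σ⁻¹(4) = 3
σ(4) = 3 → σ⁻¹(3) = 4

σ⁻¹ = [2 1 4 3]


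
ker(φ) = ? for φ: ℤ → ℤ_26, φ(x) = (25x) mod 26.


Kernel = preimage of identity
ker(φ) = {x ∈ ℤ : 25x ≡ 0 (mod 26)}. gcd(25,26) = 1, so 25x ≡ 0 (mod 26) ⟺ x ≡ 0 (mod 26/1 = 26). Hence ker(φ) = 26ℤ

ker(φ) = 26ℤ


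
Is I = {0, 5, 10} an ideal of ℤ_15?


Check ideal conditions for I = {0, 5, 10} in ℤ_15:
(1) I is an additive subgroup? Yes
(2) For r ∈ ℤ_15 and a ∈ I: r·a ∈ I? Yes

Yes, I is an ideal of ℤ_15


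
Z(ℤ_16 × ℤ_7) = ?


Z(G) = {g ∈ G | gx = xg for all x ∈ G}
Direct product of abelian groups is abelian, so Z(G) = G

Z(ℤ_16 × ℤ_7) = ℤ_16 × ℤ_7


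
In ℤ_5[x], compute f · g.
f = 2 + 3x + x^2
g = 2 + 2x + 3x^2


Expand and collect like terms; reduce coefficients mod 5:
x^0: 2·2 = 4 ≡ 4 (mod 5)
x^1: 2·2 + 3·2 = 10 ≡ 0 (mod 5)
x^2: 2·3 + 3·2 + 1·2 = 14 ≡ 4 (mod 5)
x^3: 3·3 + 1·2 = 11 ≡ 1 (mod 5)
x^4: 1·3 = 3 ≡ 3 (mod 5)
Result: 4 + 4x^2 + x^3 + 3x^4

f · g = 4 + 4x^2 + x^3 + 3x^4


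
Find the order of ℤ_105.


ℤ_n has n elements.

|ℤ_105| = 105


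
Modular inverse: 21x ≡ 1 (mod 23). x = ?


Use the extended Euclidean algorithm to write 1 = 21·s + 23·t; then s mod 23 is the inverse.
Euclidean algorithm:
  21 = 0·23 + 21
  23 = 1·21 + 2
  21 = 10·2 + 1
  2 = 2·1 + 0
gcd(21,23) = 1
Back-substitution gives: 21·(11) + 23·(-10) = 1
So 21⁻¹ ≡ 11 ≡ 11 (mod 23)
Check: 21 × 11 = 231 ≡ 1 (mod 23) ✓

21⁻¹ ≡ 11 (mod 23)


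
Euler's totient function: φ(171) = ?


Factor n: 171 = 3^2 × 19
φ(n) = n · ∏(1 - 1/p) over distinct primes p | n
φ(171) = 171 · (1 - 1/3) · (1 - 1/19) = 108

φ(171) = 108


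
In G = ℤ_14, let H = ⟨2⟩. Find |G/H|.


|⟨2⟩| = n / gcd(2, 14) = 14 / 2 = 7
H is normal (ℤ_14 is abelian).
|G/H| = |G| / |H| = 14 / 7 = 2

|G/H| = 2


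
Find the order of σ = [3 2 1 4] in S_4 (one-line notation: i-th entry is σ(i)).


Cycle decomposition: (1 3)
Cycle lengths: 2
Order = lcm(2) = 2

ord(σ) = 2


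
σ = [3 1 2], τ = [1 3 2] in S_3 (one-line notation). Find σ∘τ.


σ∘τ: apply τ first, then σ
1 →τ 1 →σ 3
2 →τ 3 →σ 2
3 →τ 2 →σ 1

σ∘τ = [3 2 1]


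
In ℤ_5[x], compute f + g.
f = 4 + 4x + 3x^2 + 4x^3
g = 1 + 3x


Add coefficients mod 5:
x^0: 4 + 1 = 0 (mod 5)
x^1: 4 + 3 = 2 (mod 5)
x^2: 3 + 0 = 3 (mod 5)
x^3: 4 + 0 = 4 (mod 5)
Result: 2x + 3x^2 + 4x^3

f + g = 2x + 3x^2 + 4x^3


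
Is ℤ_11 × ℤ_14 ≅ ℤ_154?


Comparing ℤ_11 × ℤ_14 and ℤ_154:
gcd(11,14) = 1, so ℤ_11 × ℤ_14 ≅ ℤ_154 (CRT)

Yes, ℤ_11 × ℤ_14 ≅ ℤ_154


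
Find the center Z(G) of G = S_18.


Z(G) = {g ∈ G | gx = xg for all x ∈ G}
S_n is non-abelian for n ≥ 3; Z(S_18) is trivial

Z(S_18) = {e}


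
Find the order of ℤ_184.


ℤ_n has n elements.

|ℤ_184| = 184


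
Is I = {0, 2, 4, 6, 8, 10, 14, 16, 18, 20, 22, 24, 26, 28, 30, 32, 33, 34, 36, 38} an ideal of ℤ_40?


Check ideal conditions for I = {0, 2, 4, 6, 8, 10, 14, 16, 18, 20, 22, 24, 26, 28, 30, 32, 33, 34, 36, 38} in ℤ_40:
(1) I is an additive subgroup? No
(2) For r ∈ ℤ_40 and a ∈ I: r·a ∈ I? No  [counterexample: r=2, a=6, r·a mod 40 = 12 ∉ I]

No, I is not an ideal of ℤ_40


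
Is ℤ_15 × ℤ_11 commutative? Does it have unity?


Direct product ring; commutative with unity (1,1); but (1,0)·(0,1) = (0,0) gives zero divisors, so not an integral domain
Commutative: Yes
Integral domain: No
Has unity: Yes

ℤ_15 × ℤ_11: Commutative=Yes, Unity=Yes


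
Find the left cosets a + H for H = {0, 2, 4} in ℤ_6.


H = {0, 2, 4}, |H| = 3
Number of cosets = |G|/|H| = 6/3 = 2
0 + H = {0, 2, 4}
1 + H = {1, 3, 5}

Cosets: 0+H={0,2,4}; 1+H={1,3,5}


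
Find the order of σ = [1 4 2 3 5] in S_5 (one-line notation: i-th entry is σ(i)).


Cycle decomposition: (2 4 3)
Cycle lengths: 3
Order = lcm(3) = 3

ord(σ) = 3


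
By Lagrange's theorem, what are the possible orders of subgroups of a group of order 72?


Lagrange's theorem: |H| divides |G|
|G| = 72
Divisors of 72: 1, 2, 3, 4, 6, 8, 9, 12, 18, 24, 36, 72

Possible subgroup orders: {1, 2, 3, 4, 6, 8, 9, 12, 18, 24, 36, 72}


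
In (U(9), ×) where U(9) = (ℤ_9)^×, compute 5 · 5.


Operation: multiplication mod 9
5 · 5 = (a × b) mod 9 with a = 5, b = 5

5 · 5 = 7


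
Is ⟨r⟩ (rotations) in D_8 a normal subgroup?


H = ⟨r⟩ (rotations) in D_8
The rotation subgroup ⟨r⟩ has index 2 in D_8, so it is normal

Yes, normal subgroup


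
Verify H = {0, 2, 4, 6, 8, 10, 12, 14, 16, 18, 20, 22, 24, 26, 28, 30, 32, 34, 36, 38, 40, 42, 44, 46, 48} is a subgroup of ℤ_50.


Subgroup test for H = {0, 2, 4, 6, 8, 10, 12, 14, 16, 18, 20, 22, 24, 26, 28, 30, 32, 34, 36, 38, 40, 42, 44, 46, 48} in (ℤ_50, +):
(1) 0 ∈ H? Yes
(2) Closure: for all a,b ∈ H, (a+b) mod 50 ∈ H? Yes
(3) Inverses: for all a ∈ H, -a mod 50 ∈ H? Yes

Yes, H is a subgroup of ℤ_50


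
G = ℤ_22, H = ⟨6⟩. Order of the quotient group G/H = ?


|⟨6⟩| = n / gcd(6, 22) = 22 / 2 = 11
H is normal (ℤ_22 is abelian).
|G/H| = |G| / |H| = 22 / 11 = 2

|G/H| = 2


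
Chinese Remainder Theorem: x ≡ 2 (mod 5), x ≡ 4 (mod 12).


m₁ = 5, m₂ = 12, gcd = 1, so CRT applies. M = m₁·m₂ = 60
Let M₁ = M/m₁ = 12, M₂ = M/m₂ = 5
Find y₁ ≡ M₁⁻¹ (mod m₁): 12⁻¹ ≡ 3 (mod 5)
Find y₂ ≡ M₂⁻¹ (mod m₂): 5⁻¹ ≡ 5 (mod 12)
x = a₁·M₁·y₁ + a₂·M₂·y₂ = 2·12·3 + 4·5·5 = 172
Reduce mod 60: x ≡ 52
Check: 52 mod 5 = 2 ✓, 52 mod 12 = 4 ✓

x ≡ 52 (mod 60)


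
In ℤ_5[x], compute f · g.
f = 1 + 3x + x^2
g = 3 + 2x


Expand and collect like terms; reduce coefficients mod 5:
x^0: 1·3 = 3 ≡ 3 (mod 5)
x^1: 1·2 + 3·3 = 11 ≡ 1 (mod 5)
x^2: 3·2 + 1·3 = 9 ≡ 4 (mod 5)
x^3: 1·2 = 2 ≡ 2 (mod 5)
Result: 3 + x + 4x^2 + 2x^3

f · g = 3 + x + 4x^2 + 2x^3


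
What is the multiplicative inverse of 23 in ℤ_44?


Use the extended Euclidean algorithm to write 1 = 23·s + 44·t; then s mod 44 is the inverse.
Euclidean algorithm:
  23 = 0·44 + 23
  44 = 1·23 + 21
  23 = 1·21 + 2
  21 = 10·2 + 1
  2 = 2·1 + 0
gcd(23,44) = 1
Back-substitution gives: 23·(-21) + 44·(11) = 1
So 23⁻¹ ≡ -21 ≡ 23 (mod 44)
Check: 23 × 23 = 529 ≡ 1 (mod 44) ✓

23⁻¹ ≡ 23 (mod 44)


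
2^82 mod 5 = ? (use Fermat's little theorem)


Fermat's little theorem: if p is prime and gcd(a,p)=1, then a^(p-1) ≡ 1 (mod p)
p = 5 is prime, gcd(2,5) = 1
Reduce exponent: 82 mod 4 = 2
So 2^82 ≡ 2^2 (mod 5)
2^2 mod 5 = 4

2^82 ≡ 4 (mod 5)


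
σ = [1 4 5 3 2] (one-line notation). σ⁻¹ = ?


To find σ⁻¹, swap domain and range:
σ(1) = 1 → σ⁻¹(1) = 1
σ(2) = 4 → σ⁻¹(4) = 2
σ(3) = 5 → σ⁻¹(5) = 3
σ(4) = 3 → σ⁻¹(3) = 4
σ(5) = 2 → σ⁻¹(2) = 5

σ⁻¹ = [1 5 4 2 3]


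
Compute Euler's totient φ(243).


Factor n: 243 = 3^5
φ(n) = n · ∏(1 - 1/p) over distinct primes p | n
φ(243) = 243 · (1 - 1/3) = 162

φ(243) = 162


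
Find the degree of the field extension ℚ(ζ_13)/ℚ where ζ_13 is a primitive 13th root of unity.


[ℚ(ζ_n):ℚ] = deg Φ_n(x) = φ(n). Here φ(13) = 12

[ℚ(ζ_13)/ℚ where ζ_13 is a primitive 13th root of unity] = 12


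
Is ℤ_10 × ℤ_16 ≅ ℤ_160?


Comparing ℤ_10 × ℤ_16 and ℤ_160:
gcd(10,16) = 2 ≠ 1. Max element order in ℤ_10×ℤ_16 is lcm(10,16) = 80 < 160, so it has no element of order 160

No, ℤ_10 × ℤ_16 ≇ ℤ_160


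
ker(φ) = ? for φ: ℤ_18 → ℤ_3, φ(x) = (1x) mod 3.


Kernel = preimage of identity
ker(φ) = {x ∈ ℤ_18 : 1x ≡ 0 (mod 3)}. Since 3 | 18, φ is well-defined. The kernel is the cyclic subgroup ⟨3⟩ of ℤ_18 (order 6), i.e. {0, 3, 6, 9, 12, 15}

ker(φ) = {0, 3, 6, 9, 12, 15}


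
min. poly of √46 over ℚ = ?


√46 satisfies x² - 46 = 0, irreducible over ℚ since 46 is squarefree

Minimal polynomial: x² - 46


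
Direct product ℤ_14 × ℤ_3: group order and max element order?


|ℤ_14 × ℤ_3| = 14 × 3 = 42
Max element order = lcm(14,3) = 42
Cyclic? Yes (gcd=1)

|ℤ_14×ℤ_3| = 42, max element order = 42


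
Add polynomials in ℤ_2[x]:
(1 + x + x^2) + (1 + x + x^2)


Add coefficients mod 2:
x^0: 1 + 1 = 0 (mod 2)
x^1: 1 + 1 = 0 (mod 2)
x^2: 1 + 1 = 0 (mod 2)
Result: 0

f + g = 0


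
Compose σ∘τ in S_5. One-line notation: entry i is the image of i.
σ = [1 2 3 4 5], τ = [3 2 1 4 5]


σ∘τ: apply τ first, then σ
1 →τ 3 →σ 3
2 →τ 2 →σ 2
3 →τ 1 →σ 1
4 →τ 4 →σ 4
5 →τ 5 →σ 5

σ∘τ = [3 2 1 4 5]


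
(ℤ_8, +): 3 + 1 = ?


Operation: addition mod 8
3 + 1 = (a + b) mod 8 with a = 3, b = 1

3 + 1 = 4


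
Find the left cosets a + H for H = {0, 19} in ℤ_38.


H = {0, 19}, |H| = 2
Number of cosets = |G|/|H| = 38/2 = 19
0 + H = {0, 19}
1 + H = {1, 20}
2 + H = {2, 21}
3 + H = {3, 22}
4 + H = {4, 23}
5 + H = {5, 24}
6 + H = {6, 25}
7 + H = {7, 26}
8 + H = {8, 27}
9 + H = {9, 28}
10 + H = {10, 29}
11 + H = {11, 30}
12 + H = {12, 31}
13 + H = {13, 32}
14 + H = {14, 33}
15 + H = {15, 34}
16 + H = {16, 35}
17 + H = {17, 36}
18 + H = {18, 37}

Cosets: 0+H={0,19}; 1+H={1,20}; 2+H={2,21}; 3+H={3,22}; 4+H={4,23}; 5+H={5,24}; 6+H={6,25}; 7+H={7,26}; 8+H={8,27}; 9+H={9,28}; 10+H={10,29}; 11+H={11,30}; 12+H={12,31}; 13+H={13,32}; 14+H={14,33}; 15+H={15,34}; 16+H={16,35}; 17+H={17,36}; 18+H={18,37}


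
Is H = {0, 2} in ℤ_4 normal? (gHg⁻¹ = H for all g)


H = {0, 2} in ℤ_4
ℤ_4 is abelian; every subgroup of an abelian group is normal

Yes, normal subgroup


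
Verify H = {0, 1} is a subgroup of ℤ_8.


Subgroup test for H = {0, 1} in (ℤ_8, +):
(1) 0 ∈ H? Yes
(2) Closure: for all a,b ∈ H, (a+b) mod 8 ∈ H? No  [counterexample: 1 + 1 = 2 ∉ H]
(3) Inverses: for all a ∈ H, -a mod 8 ∈ H? No

No, H is not a subgroup of ℤ_8


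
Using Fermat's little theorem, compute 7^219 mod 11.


Fermat's little theorem: if p is prime and gcd(a,p)=1, then a^(p-1) ≡ 1 (mod p)
p = 11 is prime, gcd(7,11) = 1
Reduce exponent: 219 mod 10 = 9
So 7^219 ≡ 7^9 (mod 11)
7^9 mod 11 = 8

7^219 ≡ 8 (mod 11)


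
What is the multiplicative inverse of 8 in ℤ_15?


Use the extended Euclidean algorithm to write 1 = 8·s + 15·t; then s mod 15 is the inverse.
Euclidean algorithm:
  8 = 0·15 + 8
  15 = 1·8 + 7
  8 = 1·7 + 1
  7 = 7·1 + 0
gcd(8,15) = 1
Back-substitution gives: 8·(2) + 15·(-1) = 1
So 8⁻¹ ≡ 2 ≡ 2 (mod 15)
Check: 8 × 2 = 16 ≡ 1 (mod 15) ✓

8⁻¹ ≡ 2 (mod 15)


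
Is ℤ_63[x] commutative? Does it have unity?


ℤ_63 has zero divisors (3·21 ≡ 0), and these lift to constant zero divisors in ℤ_63[x]; so not an integral domain
Commutative: Yes
Integral domain: No
Has unity: Yes

ℤ_63[x]: Commutative=Yes, Unity=Yes


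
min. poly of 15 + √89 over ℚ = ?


Let α = 15 + √89. Then α - 15 = √89, so (α - 15)² = 89, giving α² - 30α + 136 = 0. Degree 2 and α ∉ ℚ, so this is the minimal polynomial.

Minimal polynomial: x² - 30x + 136


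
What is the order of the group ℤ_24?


ℤ_n has n elements.

|ℤ_24| = 24


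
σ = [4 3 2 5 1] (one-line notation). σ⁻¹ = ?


To find σ⁻¹, swap domain and range:
σ(1) = 4 → σ⁻¹(4) = 1
σ(2) = 3 → σ⁻¹(3) = 2
σ(3) = 2 → σ⁻¹(2) = 3
σ(4) = 5 → σ⁻¹(5) = 4
σ(5) = 1 → σ⁻¹(1) = 5

σ⁻¹ = [5 3 2 1 4]


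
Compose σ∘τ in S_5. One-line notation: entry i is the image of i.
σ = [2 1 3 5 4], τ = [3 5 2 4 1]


σ∘τ: apply τ first, then σ
1 →τ 3 →σ 3
2 →τ 5 →σ 4
3 →τ 2 →σ 1
4 →τ 4 →σ 5
5 →τ 1 →σ 2

σ∘τ = [3 4 1 5 2]


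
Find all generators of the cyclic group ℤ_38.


g generates ℤ_n iff gcd(g,n) = 1
Prime factors of 38: 2, 19
Generators are g ∈ {1,...,37} not divisible by any of these primes.
Generators: {1, 3, 5, 7, 9, 11, 13, 15, 17, 21, 23, 25, 27, 29, 31, 33, 35, 37}
Number of generators = φ(38) = 18

Generators of ℤ_38 = {1, 3, 5, 7, 9, 11, 13, 15, 17, 21, 23, 25, 27, 29, 31, 33, 35, 37}


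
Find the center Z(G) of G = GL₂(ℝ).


Z(G) = {g ∈ G | gx = xg for all x ∈ G}
Only scalar multiples of the identity commute with all invertible matrices

Z(GL₂(ℝ)) = {aI : a ∈ ℝ, a ≠ 0}


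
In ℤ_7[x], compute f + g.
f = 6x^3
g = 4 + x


Add coefficients mod 7:
x^0: 0 + 4 = 4 (mod 7)
x^1: 0 + 1 = 1 (mod 7)
x^2: 0 + 0 = 0 (mod 7)
x^3: 6 + 0 = 6 (mod 7)
Result: 4 + x + 6x^3

f + g = 4 + x + 6x^3


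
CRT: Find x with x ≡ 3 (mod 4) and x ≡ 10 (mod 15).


m₁ = 4, m₂ = 15, gcd = 1, so CRT applies. M = m₁·m₂ = 60
Let M₁ = M/m₁ = 15, M₂ = M/m₂ = 4
Find y₁ ≡ M₁⁻¹ (mod m₁): 15⁻¹ ≡ 3 (mod 4)
Find y₂ ≡ M₂⁻¹ (mod m₂): 4⁻¹ ≡ 4 (mod 15)
x = a₁·M₁·y₁ + a₂·M₂·y₂ = 3·15·3 + 10·4·4 = 295
Reduce mod 60: x ≡ 55
Check: 55 mod 4 = 3 ✓, 55 mod 15 = 10 ✓

x ≡ 55 (mod 60)


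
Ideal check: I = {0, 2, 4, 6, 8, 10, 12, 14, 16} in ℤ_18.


Check ideal conditions for I = {0, 2, 4, 6, 8, 10, 12, 14, 16} in ℤ_18:
(1) I is an additive subgroup? Yes
(2) For r ∈ ℤ_18 and a ∈ I: r·a ∈ I? Yes

Yes, I is an ideal of ℤ_18
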